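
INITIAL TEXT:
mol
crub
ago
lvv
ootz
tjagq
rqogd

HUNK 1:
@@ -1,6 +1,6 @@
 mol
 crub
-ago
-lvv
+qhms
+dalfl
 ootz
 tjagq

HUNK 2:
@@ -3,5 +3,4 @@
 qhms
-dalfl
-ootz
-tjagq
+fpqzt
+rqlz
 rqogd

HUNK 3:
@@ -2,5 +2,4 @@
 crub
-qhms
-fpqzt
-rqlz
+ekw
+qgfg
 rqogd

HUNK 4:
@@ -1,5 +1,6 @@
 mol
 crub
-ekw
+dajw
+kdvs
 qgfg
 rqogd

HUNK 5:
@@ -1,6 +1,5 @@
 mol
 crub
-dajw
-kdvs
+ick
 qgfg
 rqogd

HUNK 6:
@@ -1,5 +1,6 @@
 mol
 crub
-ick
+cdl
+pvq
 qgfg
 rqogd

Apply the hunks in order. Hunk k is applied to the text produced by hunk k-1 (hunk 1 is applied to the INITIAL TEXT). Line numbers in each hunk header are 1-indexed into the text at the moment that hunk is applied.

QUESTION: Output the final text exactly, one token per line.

Answer: mol
crub
cdl
pvq
qgfg
rqogd

Derivation:
Hunk 1: at line 1 remove [ago,lvv] add [qhms,dalfl] -> 7 lines: mol crub qhms dalfl ootz tjagq rqogd
Hunk 2: at line 3 remove [dalfl,ootz,tjagq] add [fpqzt,rqlz] -> 6 lines: mol crub qhms fpqzt rqlz rqogd
Hunk 3: at line 2 remove [qhms,fpqzt,rqlz] add [ekw,qgfg] -> 5 lines: mol crub ekw qgfg rqogd
Hunk 4: at line 1 remove [ekw] add [dajw,kdvs] -> 6 lines: mol crub dajw kdvs qgfg rqogd
Hunk 5: at line 1 remove [dajw,kdvs] add [ick] -> 5 lines: mol crub ick qgfg rqogd
Hunk 6: at line 1 remove [ick] add [cdl,pvq] -> 6 lines: mol crub cdl pvq qgfg rqogd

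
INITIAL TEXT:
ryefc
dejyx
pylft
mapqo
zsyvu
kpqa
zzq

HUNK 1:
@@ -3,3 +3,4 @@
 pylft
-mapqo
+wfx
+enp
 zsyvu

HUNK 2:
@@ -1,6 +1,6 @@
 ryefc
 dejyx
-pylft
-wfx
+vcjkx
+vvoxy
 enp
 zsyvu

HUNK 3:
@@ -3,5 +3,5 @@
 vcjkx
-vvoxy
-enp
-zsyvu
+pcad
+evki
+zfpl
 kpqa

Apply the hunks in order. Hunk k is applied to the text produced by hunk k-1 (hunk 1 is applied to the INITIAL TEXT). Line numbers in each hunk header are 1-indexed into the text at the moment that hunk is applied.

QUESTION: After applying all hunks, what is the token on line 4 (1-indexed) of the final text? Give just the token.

Hunk 1: at line 3 remove [mapqo] add [wfx,enp] -> 8 lines: ryefc dejyx pylft wfx enp zsyvu kpqa zzq
Hunk 2: at line 1 remove [pylft,wfx] add [vcjkx,vvoxy] -> 8 lines: ryefc dejyx vcjkx vvoxy enp zsyvu kpqa zzq
Hunk 3: at line 3 remove [vvoxy,enp,zsyvu] add [pcad,evki,zfpl] -> 8 lines: ryefc dejyx vcjkx pcad evki zfpl kpqa zzq
Final line 4: pcad

Answer: pcad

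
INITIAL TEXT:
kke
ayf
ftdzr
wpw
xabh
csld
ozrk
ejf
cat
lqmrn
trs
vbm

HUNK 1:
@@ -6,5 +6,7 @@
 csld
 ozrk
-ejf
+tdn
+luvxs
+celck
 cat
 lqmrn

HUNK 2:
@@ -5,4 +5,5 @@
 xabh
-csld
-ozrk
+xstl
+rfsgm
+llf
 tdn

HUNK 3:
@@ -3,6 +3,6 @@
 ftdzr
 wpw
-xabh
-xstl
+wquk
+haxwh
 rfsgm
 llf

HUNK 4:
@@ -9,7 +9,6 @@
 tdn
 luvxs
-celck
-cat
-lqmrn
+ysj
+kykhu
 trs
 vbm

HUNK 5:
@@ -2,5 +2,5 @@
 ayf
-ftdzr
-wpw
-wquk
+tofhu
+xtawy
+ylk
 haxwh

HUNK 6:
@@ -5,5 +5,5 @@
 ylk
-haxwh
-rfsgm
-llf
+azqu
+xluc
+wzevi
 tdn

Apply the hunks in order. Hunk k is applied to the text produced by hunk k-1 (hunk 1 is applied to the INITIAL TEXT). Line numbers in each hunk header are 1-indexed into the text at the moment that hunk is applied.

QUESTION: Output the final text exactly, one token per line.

Answer: kke
ayf
tofhu
xtawy
ylk
azqu
xluc
wzevi
tdn
luvxs
ysj
kykhu
trs
vbm

Derivation:
Hunk 1: at line 6 remove [ejf] add [tdn,luvxs,celck] -> 14 lines: kke ayf ftdzr wpw xabh csld ozrk tdn luvxs celck cat lqmrn trs vbm
Hunk 2: at line 5 remove [csld,ozrk] add [xstl,rfsgm,llf] -> 15 lines: kke ayf ftdzr wpw xabh xstl rfsgm llf tdn luvxs celck cat lqmrn trs vbm
Hunk 3: at line 3 remove [xabh,xstl] add [wquk,haxwh] -> 15 lines: kke ayf ftdzr wpw wquk haxwh rfsgm llf tdn luvxs celck cat lqmrn trs vbm
Hunk 4: at line 9 remove [celck,cat,lqmrn] add [ysj,kykhu] -> 14 lines: kke ayf ftdzr wpw wquk haxwh rfsgm llf tdn luvxs ysj kykhu trs vbm
Hunk 5: at line 2 remove [ftdzr,wpw,wquk] add [tofhu,xtawy,ylk] -> 14 lines: kke ayf tofhu xtawy ylk haxwh rfsgm llf tdn luvxs ysj kykhu trs vbm
Hunk 6: at line 5 remove [haxwh,rfsgm,llf] add [azqu,xluc,wzevi] -> 14 lines: kke ayf tofhu xtawy ylk azqu xluc wzevi tdn luvxs ysj kykhu trs vbm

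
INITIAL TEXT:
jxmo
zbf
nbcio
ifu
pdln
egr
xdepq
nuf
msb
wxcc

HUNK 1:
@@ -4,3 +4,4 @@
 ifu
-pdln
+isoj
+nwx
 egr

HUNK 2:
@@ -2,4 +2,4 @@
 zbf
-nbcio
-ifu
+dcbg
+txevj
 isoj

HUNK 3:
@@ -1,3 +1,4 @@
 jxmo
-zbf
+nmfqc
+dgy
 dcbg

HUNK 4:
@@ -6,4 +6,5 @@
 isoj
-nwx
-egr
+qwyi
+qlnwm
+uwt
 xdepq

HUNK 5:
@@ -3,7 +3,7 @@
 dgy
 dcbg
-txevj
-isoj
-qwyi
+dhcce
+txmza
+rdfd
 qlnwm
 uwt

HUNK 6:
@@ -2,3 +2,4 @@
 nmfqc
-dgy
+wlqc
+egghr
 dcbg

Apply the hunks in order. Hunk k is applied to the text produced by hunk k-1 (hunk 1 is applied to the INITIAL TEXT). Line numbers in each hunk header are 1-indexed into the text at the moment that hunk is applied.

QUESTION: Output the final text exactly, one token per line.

Answer: jxmo
nmfqc
wlqc
egghr
dcbg
dhcce
txmza
rdfd
qlnwm
uwt
xdepq
nuf
msb
wxcc

Derivation:
Hunk 1: at line 4 remove [pdln] add [isoj,nwx] -> 11 lines: jxmo zbf nbcio ifu isoj nwx egr xdepq nuf msb wxcc
Hunk 2: at line 2 remove [nbcio,ifu] add [dcbg,txevj] -> 11 lines: jxmo zbf dcbg txevj isoj nwx egr xdepq nuf msb wxcc
Hunk 3: at line 1 remove [zbf] add [nmfqc,dgy] -> 12 lines: jxmo nmfqc dgy dcbg txevj isoj nwx egr xdepq nuf msb wxcc
Hunk 4: at line 6 remove [nwx,egr] add [qwyi,qlnwm,uwt] -> 13 lines: jxmo nmfqc dgy dcbg txevj isoj qwyi qlnwm uwt xdepq nuf msb wxcc
Hunk 5: at line 3 remove [txevj,isoj,qwyi] add [dhcce,txmza,rdfd] -> 13 lines: jxmo nmfqc dgy dcbg dhcce txmza rdfd qlnwm uwt xdepq nuf msb wxcc
Hunk 6: at line 2 remove [dgy] add [wlqc,egghr] -> 14 lines: jxmo nmfqc wlqc egghr dcbg dhcce txmza rdfd qlnwm uwt xdepq nuf msb wxcc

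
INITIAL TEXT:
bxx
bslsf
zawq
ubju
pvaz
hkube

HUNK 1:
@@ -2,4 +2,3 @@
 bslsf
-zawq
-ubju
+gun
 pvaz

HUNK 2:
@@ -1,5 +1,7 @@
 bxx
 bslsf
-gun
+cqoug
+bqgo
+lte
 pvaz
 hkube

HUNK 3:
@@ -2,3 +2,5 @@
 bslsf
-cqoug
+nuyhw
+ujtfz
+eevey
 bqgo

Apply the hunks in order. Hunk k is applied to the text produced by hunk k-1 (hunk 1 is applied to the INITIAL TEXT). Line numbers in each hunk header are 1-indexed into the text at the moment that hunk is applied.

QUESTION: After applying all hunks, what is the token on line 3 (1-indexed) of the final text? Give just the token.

Answer: nuyhw

Derivation:
Hunk 1: at line 2 remove [zawq,ubju] add [gun] -> 5 lines: bxx bslsf gun pvaz hkube
Hunk 2: at line 1 remove [gun] add [cqoug,bqgo,lte] -> 7 lines: bxx bslsf cqoug bqgo lte pvaz hkube
Hunk 3: at line 2 remove [cqoug] add [nuyhw,ujtfz,eevey] -> 9 lines: bxx bslsf nuyhw ujtfz eevey bqgo lte pvaz hkube
Final line 3: nuyhw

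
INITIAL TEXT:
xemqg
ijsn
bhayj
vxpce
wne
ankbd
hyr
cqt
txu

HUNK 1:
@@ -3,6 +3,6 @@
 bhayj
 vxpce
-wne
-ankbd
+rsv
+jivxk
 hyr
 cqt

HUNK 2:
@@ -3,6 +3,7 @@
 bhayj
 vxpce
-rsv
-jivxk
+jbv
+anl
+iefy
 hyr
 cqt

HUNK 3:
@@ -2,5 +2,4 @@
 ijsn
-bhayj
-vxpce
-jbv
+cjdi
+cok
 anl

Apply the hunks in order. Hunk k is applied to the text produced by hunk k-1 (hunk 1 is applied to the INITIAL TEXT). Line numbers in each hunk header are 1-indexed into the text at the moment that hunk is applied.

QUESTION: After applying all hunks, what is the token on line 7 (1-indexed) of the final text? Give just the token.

Hunk 1: at line 3 remove [wne,ankbd] add [rsv,jivxk] -> 9 lines: xemqg ijsn bhayj vxpce rsv jivxk hyr cqt txu
Hunk 2: at line 3 remove [rsv,jivxk] add [jbv,anl,iefy] -> 10 lines: xemqg ijsn bhayj vxpce jbv anl iefy hyr cqt txu
Hunk 3: at line 2 remove [bhayj,vxpce,jbv] add [cjdi,cok] -> 9 lines: xemqg ijsn cjdi cok anl iefy hyr cqt txu
Final line 7: hyr

Answer: hyr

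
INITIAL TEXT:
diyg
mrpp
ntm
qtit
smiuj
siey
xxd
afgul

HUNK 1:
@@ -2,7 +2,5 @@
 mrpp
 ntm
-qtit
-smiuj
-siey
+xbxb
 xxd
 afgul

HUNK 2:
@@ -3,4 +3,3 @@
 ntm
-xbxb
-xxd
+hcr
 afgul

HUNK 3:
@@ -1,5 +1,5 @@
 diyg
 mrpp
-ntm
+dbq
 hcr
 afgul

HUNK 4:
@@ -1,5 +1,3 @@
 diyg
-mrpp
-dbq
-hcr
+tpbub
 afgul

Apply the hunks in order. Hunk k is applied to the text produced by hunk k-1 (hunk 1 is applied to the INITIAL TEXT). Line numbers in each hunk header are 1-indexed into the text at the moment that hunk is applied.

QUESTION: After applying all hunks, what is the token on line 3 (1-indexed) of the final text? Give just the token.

Hunk 1: at line 2 remove [qtit,smiuj,siey] add [xbxb] -> 6 lines: diyg mrpp ntm xbxb xxd afgul
Hunk 2: at line 3 remove [xbxb,xxd] add [hcr] -> 5 lines: diyg mrpp ntm hcr afgul
Hunk 3: at line 1 remove [ntm] add [dbq] -> 5 lines: diyg mrpp dbq hcr afgul
Hunk 4: at line 1 remove [mrpp,dbq,hcr] add [tpbub] -> 3 lines: diyg tpbub afgul
Final line 3: afgul

Answer: afgul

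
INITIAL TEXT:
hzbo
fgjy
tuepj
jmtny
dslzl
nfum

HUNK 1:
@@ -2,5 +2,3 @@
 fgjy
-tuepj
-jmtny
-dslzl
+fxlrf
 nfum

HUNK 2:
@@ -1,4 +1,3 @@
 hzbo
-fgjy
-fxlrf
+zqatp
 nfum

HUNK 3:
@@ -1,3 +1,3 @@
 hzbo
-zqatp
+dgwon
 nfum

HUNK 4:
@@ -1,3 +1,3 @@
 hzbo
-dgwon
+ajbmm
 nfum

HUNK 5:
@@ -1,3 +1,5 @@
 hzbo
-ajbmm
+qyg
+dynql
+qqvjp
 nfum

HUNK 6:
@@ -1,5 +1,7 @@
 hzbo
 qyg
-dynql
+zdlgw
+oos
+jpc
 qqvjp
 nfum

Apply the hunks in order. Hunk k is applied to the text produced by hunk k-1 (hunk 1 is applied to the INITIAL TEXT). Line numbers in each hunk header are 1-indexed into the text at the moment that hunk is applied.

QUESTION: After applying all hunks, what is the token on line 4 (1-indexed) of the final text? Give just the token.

Hunk 1: at line 2 remove [tuepj,jmtny,dslzl] add [fxlrf] -> 4 lines: hzbo fgjy fxlrf nfum
Hunk 2: at line 1 remove [fgjy,fxlrf] add [zqatp] -> 3 lines: hzbo zqatp nfum
Hunk 3: at line 1 remove [zqatp] add [dgwon] -> 3 lines: hzbo dgwon nfum
Hunk 4: at line 1 remove [dgwon] add [ajbmm] -> 3 lines: hzbo ajbmm nfum
Hunk 5: at line 1 remove [ajbmm] add [qyg,dynql,qqvjp] -> 5 lines: hzbo qyg dynql qqvjp nfum
Hunk 6: at line 1 remove [dynql] add [zdlgw,oos,jpc] -> 7 lines: hzbo qyg zdlgw oos jpc qqvjp nfum
Final line 4: oos

Answer: oos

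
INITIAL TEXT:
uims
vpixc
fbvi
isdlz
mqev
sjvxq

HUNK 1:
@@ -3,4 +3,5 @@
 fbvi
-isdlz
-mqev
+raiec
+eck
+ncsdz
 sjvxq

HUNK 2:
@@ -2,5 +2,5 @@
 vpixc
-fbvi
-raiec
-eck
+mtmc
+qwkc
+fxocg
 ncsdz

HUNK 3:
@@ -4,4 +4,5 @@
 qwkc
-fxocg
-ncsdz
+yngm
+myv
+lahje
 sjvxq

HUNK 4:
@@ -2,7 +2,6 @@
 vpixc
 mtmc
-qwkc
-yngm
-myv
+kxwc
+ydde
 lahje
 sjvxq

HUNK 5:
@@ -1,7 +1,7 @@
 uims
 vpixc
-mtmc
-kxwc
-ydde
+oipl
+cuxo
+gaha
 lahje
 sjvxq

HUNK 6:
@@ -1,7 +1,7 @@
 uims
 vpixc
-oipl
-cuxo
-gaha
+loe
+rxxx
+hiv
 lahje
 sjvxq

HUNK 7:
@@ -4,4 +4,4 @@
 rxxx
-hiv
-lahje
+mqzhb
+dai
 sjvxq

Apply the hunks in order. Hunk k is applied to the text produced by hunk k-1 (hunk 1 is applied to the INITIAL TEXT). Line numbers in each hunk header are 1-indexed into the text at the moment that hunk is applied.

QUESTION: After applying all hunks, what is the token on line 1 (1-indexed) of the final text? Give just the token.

Hunk 1: at line 3 remove [isdlz,mqev] add [raiec,eck,ncsdz] -> 7 lines: uims vpixc fbvi raiec eck ncsdz sjvxq
Hunk 2: at line 2 remove [fbvi,raiec,eck] add [mtmc,qwkc,fxocg] -> 7 lines: uims vpixc mtmc qwkc fxocg ncsdz sjvxq
Hunk 3: at line 4 remove [fxocg,ncsdz] add [yngm,myv,lahje] -> 8 lines: uims vpixc mtmc qwkc yngm myv lahje sjvxq
Hunk 4: at line 2 remove [qwkc,yngm,myv] add [kxwc,ydde] -> 7 lines: uims vpixc mtmc kxwc ydde lahje sjvxq
Hunk 5: at line 1 remove [mtmc,kxwc,ydde] add [oipl,cuxo,gaha] -> 7 lines: uims vpixc oipl cuxo gaha lahje sjvxq
Hunk 6: at line 1 remove [oipl,cuxo,gaha] add [loe,rxxx,hiv] -> 7 lines: uims vpixc loe rxxx hiv lahje sjvxq
Hunk 7: at line 4 remove [hiv,lahje] add [mqzhb,dai] -> 7 lines: uims vpixc loe rxxx mqzhb dai sjvxq
Final line 1: uims

Answer: uims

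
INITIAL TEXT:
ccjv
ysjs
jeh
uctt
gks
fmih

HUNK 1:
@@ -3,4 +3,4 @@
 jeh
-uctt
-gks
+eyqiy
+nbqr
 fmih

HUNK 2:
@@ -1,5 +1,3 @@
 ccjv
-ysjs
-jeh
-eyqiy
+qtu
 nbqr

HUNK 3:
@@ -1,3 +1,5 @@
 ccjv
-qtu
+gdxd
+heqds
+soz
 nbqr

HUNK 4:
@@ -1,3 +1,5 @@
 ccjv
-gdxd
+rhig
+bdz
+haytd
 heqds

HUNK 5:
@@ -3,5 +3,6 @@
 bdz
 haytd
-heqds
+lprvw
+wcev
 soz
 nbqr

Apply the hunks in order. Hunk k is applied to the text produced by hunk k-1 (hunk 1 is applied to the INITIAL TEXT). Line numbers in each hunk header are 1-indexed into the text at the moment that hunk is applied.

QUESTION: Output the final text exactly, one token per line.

Hunk 1: at line 3 remove [uctt,gks] add [eyqiy,nbqr] -> 6 lines: ccjv ysjs jeh eyqiy nbqr fmih
Hunk 2: at line 1 remove [ysjs,jeh,eyqiy] add [qtu] -> 4 lines: ccjv qtu nbqr fmih
Hunk 3: at line 1 remove [qtu] add [gdxd,heqds,soz] -> 6 lines: ccjv gdxd heqds soz nbqr fmih
Hunk 4: at line 1 remove [gdxd] add [rhig,bdz,haytd] -> 8 lines: ccjv rhig bdz haytd heqds soz nbqr fmih
Hunk 5: at line 3 remove [heqds] add [lprvw,wcev] -> 9 lines: ccjv rhig bdz haytd lprvw wcev soz nbqr fmih

Answer: ccjv
rhig
bdz
haytd
lprvw
wcev
soz
nbqr
fmih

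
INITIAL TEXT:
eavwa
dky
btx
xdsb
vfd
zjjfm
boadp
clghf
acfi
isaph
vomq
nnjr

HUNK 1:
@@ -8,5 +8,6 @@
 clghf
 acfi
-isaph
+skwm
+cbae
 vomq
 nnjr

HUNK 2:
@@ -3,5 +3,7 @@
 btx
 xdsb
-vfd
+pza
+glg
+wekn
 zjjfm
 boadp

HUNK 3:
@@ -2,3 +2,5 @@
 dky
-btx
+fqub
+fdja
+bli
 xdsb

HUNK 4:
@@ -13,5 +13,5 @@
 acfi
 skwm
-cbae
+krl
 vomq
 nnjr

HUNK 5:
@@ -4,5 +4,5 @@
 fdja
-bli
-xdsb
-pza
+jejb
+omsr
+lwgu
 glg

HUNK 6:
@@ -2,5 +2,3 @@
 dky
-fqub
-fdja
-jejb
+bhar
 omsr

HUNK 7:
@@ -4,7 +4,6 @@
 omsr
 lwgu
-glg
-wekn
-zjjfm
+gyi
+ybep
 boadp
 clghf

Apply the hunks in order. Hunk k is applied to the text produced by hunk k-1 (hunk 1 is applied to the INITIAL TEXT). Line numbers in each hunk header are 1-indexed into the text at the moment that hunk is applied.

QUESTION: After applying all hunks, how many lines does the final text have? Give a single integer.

Answer: 14

Derivation:
Hunk 1: at line 8 remove [isaph] add [skwm,cbae] -> 13 lines: eavwa dky btx xdsb vfd zjjfm boadp clghf acfi skwm cbae vomq nnjr
Hunk 2: at line 3 remove [vfd] add [pza,glg,wekn] -> 15 lines: eavwa dky btx xdsb pza glg wekn zjjfm boadp clghf acfi skwm cbae vomq nnjr
Hunk 3: at line 2 remove [btx] add [fqub,fdja,bli] -> 17 lines: eavwa dky fqub fdja bli xdsb pza glg wekn zjjfm boadp clghf acfi skwm cbae vomq nnjr
Hunk 4: at line 13 remove [cbae] add [krl] -> 17 lines: eavwa dky fqub fdja bli xdsb pza glg wekn zjjfm boadp clghf acfi skwm krl vomq nnjr
Hunk 5: at line 4 remove [bli,xdsb,pza] add [jejb,omsr,lwgu] -> 17 lines: eavwa dky fqub fdja jejb omsr lwgu glg wekn zjjfm boadp clghf acfi skwm krl vomq nnjr
Hunk 6: at line 2 remove [fqub,fdja,jejb] add [bhar] -> 15 lines: eavwa dky bhar omsr lwgu glg wekn zjjfm boadp clghf acfi skwm krl vomq nnjr
Hunk 7: at line 4 remove [glg,wekn,zjjfm] add [gyi,ybep] -> 14 lines: eavwa dky bhar omsr lwgu gyi ybep boadp clghf acfi skwm krl vomq nnjr
Final line count: 14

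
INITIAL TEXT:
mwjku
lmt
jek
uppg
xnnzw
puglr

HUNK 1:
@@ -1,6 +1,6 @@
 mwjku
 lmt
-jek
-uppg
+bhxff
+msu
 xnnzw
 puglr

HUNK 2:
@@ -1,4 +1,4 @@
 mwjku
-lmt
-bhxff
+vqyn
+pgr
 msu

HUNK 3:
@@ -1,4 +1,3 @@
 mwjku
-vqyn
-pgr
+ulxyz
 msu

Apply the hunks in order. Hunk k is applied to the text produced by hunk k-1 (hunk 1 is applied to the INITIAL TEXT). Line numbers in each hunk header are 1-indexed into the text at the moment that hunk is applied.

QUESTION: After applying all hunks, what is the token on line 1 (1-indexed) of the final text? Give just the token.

Hunk 1: at line 1 remove [jek,uppg] add [bhxff,msu] -> 6 lines: mwjku lmt bhxff msu xnnzw puglr
Hunk 2: at line 1 remove [lmt,bhxff] add [vqyn,pgr] -> 6 lines: mwjku vqyn pgr msu xnnzw puglr
Hunk 3: at line 1 remove [vqyn,pgr] add [ulxyz] -> 5 lines: mwjku ulxyz msu xnnzw puglr
Final line 1: mwjku

Answer: mwjku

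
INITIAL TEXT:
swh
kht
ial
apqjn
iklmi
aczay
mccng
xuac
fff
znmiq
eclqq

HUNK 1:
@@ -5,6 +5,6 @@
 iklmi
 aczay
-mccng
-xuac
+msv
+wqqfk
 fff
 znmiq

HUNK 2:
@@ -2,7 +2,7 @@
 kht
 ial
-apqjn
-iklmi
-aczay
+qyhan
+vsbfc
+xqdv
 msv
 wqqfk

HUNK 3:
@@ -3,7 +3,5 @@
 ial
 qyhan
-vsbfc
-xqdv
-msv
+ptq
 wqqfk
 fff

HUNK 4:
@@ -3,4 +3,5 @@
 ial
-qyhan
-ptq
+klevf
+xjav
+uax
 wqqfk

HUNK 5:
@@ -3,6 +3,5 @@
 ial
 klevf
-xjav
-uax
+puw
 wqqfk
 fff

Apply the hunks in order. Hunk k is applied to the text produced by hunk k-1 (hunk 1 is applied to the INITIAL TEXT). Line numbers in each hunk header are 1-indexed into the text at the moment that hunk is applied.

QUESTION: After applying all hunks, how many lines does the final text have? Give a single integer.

Answer: 9

Derivation:
Hunk 1: at line 5 remove [mccng,xuac] add [msv,wqqfk] -> 11 lines: swh kht ial apqjn iklmi aczay msv wqqfk fff znmiq eclqq
Hunk 2: at line 2 remove [apqjn,iklmi,aczay] add [qyhan,vsbfc,xqdv] -> 11 lines: swh kht ial qyhan vsbfc xqdv msv wqqfk fff znmiq eclqq
Hunk 3: at line 3 remove [vsbfc,xqdv,msv] add [ptq] -> 9 lines: swh kht ial qyhan ptq wqqfk fff znmiq eclqq
Hunk 4: at line 3 remove [qyhan,ptq] add [klevf,xjav,uax] -> 10 lines: swh kht ial klevf xjav uax wqqfk fff znmiq eclqq
Hunk 5: at line 3 remove [xjav,uax] add [puw] -> 9 lines: swh kht ial klevf puw wqqfk fff znmiq eclqq
Final line count: 9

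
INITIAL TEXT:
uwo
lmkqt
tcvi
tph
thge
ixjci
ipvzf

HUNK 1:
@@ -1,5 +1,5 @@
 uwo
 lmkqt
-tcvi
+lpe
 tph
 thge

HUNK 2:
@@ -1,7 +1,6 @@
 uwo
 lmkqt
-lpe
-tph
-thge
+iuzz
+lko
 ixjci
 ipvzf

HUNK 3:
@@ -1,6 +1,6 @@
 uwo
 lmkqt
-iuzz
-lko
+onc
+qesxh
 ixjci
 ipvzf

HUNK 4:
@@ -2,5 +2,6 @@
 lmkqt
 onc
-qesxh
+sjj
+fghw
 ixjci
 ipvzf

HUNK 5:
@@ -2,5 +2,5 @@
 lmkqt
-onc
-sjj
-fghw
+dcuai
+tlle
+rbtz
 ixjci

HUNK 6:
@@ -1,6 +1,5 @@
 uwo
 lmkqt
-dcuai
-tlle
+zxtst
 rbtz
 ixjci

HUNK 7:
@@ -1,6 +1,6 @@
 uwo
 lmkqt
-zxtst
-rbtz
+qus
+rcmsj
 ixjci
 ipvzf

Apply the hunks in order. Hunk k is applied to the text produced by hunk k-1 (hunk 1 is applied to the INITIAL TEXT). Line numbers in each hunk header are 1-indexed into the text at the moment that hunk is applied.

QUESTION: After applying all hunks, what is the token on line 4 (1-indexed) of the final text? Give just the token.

Answer: rcmsj

Derivation:
Hunk 1: at line 1 remove [tcvi] add [lpe] -> 7 lines: uwo lmkqt lpe tph thge ixjci ipvzf
Hunk 2: at line 1 remove [lpe,tph,thge] add [iuzz,lko] -> 6 lines: uwo lmkqt iuzz lko ixjci ipvzf
Hunk 3: at line 1 remove [iuzz,lko] add [onc,qesxh] -> 6 lines: uwo lmkqt onc qesxh ixjci ipvzf
Hunk 4: at line 2 remove [qesxh] add [sjj,fghw] -> 7 lines: uwo lmkqt onc sjj fghw ixjci ipvzf
Hunk 5: at line 2 remove [onc,sjj,fghw] add [dcuai,tlle,rbtz] -> 7 lines: uwo lmkqt dcuai tlle rbtz ixjci ipvzf
Hunk 6: at line 1 remove [dcuai,tlle] add [zxtst] -> 6 lines: uwo lmkqt zxtst rbtz ixjci ipvzf
Hunk 7: at line 1 remove [zxtst,rbtz] add [qus,rcmsj] -> 6 lines: uwo lmkqt qus rcmsj ixjci ipvzf
Final line 4: rcmsj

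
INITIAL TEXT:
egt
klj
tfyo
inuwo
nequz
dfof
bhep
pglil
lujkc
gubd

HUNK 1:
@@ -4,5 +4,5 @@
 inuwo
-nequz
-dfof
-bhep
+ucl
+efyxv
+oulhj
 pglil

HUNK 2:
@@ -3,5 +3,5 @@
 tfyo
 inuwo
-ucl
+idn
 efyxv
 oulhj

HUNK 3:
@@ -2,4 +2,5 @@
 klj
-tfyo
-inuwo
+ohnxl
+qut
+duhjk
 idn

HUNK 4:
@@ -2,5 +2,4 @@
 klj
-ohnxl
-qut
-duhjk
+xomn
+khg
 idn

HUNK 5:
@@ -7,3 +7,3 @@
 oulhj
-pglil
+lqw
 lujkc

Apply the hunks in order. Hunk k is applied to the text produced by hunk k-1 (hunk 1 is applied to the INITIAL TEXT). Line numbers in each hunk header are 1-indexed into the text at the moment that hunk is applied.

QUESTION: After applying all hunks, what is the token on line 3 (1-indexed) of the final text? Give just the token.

Hunk 1: at line 4 remove [nequz,dfof,bhep] add [ucl,efyxv,oulhj] -> 10 lines: egt klj tfyo inuwo ucl efyxv oulhj pglil lujkc gubd
Hunk 2: at line 3 remove [ucl] add [idn] -> 10 lines: egt klj tfyo inuwo idn efyxv oulhj pglil lujkc gubd
Hunk 3: at line 2 remove [tfyo,inuwo] add [ohnxl,qut,duhjk] -> 11 lines: egt klj ohnxl qut duhjk idn efyxv oulhj pglil lujkc gubd
Hunk 4: at line 2 remove [ohnxl,qut,duhjk] add [xomn,khg] -> 10 lines: egt klj xomn khg idn efyxv oulhj pglil lujkc gubd
Hunk 5: at line 7 remove [pglil] add [lqw] -> 10 lines: egt klj xomn khg idn efyxv oulhj lqw lujkc gubd
Final line 3: xomn

Answer: xomn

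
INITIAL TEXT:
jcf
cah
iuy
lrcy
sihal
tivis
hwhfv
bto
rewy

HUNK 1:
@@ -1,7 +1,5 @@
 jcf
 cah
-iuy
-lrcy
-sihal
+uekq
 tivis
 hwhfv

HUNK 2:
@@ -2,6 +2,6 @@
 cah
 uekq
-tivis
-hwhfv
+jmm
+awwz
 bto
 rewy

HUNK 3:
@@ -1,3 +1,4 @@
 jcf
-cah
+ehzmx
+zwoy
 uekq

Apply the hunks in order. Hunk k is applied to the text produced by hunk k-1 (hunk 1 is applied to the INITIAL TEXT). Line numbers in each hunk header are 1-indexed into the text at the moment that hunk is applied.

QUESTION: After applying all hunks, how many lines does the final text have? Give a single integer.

Hunk 1: at line 1 remove [iuy,lrcy,sihal] add [uekq] -> 7 lines: jcf cah uekq tivis hwhfv bto rewy
Hunk 2: at line 2 remove [tivis,hwhfv] add [jmm,awwz] -> 7 lines: jcf cah uekq jmm awwz bto rewy
Hunk 3: at line 1 remove [cah] add [ehzmx,zwoy] -> 8 lines: jcf ehzmx zwoy uekq jmm awwz bto rewy
Final line count: 8

Answer: 8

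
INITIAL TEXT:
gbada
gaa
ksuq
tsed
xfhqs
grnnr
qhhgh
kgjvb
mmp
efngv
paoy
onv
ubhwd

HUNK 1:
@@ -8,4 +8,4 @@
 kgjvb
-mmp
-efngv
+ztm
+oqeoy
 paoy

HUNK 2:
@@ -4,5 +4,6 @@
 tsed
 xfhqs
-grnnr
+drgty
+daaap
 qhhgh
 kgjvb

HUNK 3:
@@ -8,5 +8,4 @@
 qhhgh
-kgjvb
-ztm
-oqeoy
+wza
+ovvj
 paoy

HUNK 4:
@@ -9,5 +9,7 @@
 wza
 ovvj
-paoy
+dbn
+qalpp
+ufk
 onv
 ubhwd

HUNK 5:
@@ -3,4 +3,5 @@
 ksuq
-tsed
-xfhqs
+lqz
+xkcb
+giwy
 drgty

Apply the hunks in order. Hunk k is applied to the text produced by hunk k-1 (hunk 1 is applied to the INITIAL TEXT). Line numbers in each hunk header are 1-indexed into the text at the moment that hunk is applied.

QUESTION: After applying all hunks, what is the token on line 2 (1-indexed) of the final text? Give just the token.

Hunk 1: at line 8 remove [mmp,efngv] add [ztm,oqeoy] -> 13 lines: gbada gaa ksuq tsed xfhqs grnnr qhhgh kgjvb ztm oqeoy paoy onv ubhwd
Hunk 2: at line 4 remove [grnnr] add [drgty,daaap] -> 14 lines: gbada gaa ksuq tsed xfhqs drgty daaap qhhgh kgjvb ztm oqeoy paoy onv ubhwd
Hunk 3: at line 8 remove [kgjvb,ztm,oqeoy] add [wza,ovvj] -> 13 lines: gbada gaa ksuq tsed xfhqs drgty daaap qhhgh wza ovvj paoy onv ubhwd
Hunk 4: at line 9 remove [paoy] add [dbn,qalpp,ufk] -> 15 lines: gbada gaa ksuq tsed xfhqs drgty daaap qhhgh wza ovvj dbn qalpp ufk onv ubhwd
Hunk 5: at line 3 remove [tsed,xfhqs] add [lqz,xkcb,giwy] -> 16 lines: gbada gaa ksuq lqz xkcb giwy drgty daaap qhhgh wza ovvj dbn qalpp ufk onv ubhwd
Final line 2: gaa

Answer: gaa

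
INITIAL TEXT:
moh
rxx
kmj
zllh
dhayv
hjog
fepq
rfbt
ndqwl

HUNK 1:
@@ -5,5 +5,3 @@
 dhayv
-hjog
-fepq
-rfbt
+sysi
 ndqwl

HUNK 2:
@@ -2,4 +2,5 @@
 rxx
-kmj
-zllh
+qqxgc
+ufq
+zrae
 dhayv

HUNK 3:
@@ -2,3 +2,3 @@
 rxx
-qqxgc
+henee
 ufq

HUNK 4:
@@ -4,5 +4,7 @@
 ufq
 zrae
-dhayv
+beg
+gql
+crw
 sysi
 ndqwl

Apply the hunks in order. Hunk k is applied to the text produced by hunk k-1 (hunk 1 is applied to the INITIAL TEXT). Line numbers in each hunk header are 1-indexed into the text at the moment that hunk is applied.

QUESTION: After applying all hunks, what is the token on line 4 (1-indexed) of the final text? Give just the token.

Answer: ufq

Derivation:
Hunk 1: at line 5 remove [hjog,fepq,rfbt] add [sysi] -> 7 lines: moh rxx kmj zllh dhayv sysi ndqwl
Hunk 2: at line 2 remove [kmj,zllh] add [qqxgc,ufq,zrae] -> 8 lines: moh rxx qqxgc ufq zrae dhayv sysi ndqwl
Hunk 3: at line 2 remove [qqxgc] add [henee] -> 8 lines: moh rxx henee ufq zrae dhayv sysi ndqwl
Hunk 4: at line 4 remove [dhayv] add [beg,gql,crw] -> 10 lines: moh rxx henee ufq zrae beg gql crw sysi ndqwl
Final line 4: ufq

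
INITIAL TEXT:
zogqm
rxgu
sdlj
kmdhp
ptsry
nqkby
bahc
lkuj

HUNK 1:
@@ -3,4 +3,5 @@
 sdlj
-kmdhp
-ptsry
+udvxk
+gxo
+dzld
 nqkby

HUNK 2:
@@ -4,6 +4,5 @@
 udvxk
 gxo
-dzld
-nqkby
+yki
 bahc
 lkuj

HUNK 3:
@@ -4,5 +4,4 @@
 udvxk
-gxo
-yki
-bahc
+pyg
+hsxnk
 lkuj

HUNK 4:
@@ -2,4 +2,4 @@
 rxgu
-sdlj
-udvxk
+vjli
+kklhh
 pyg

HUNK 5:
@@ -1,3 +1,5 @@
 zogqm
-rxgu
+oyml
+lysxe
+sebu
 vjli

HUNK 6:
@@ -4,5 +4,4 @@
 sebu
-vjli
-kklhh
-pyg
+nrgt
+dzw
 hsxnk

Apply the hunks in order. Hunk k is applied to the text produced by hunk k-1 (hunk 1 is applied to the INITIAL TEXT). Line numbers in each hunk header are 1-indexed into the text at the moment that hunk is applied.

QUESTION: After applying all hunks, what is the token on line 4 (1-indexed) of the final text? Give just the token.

Answer: sebu

Derivation:
Hunk 1: at line 3 remove [kmdhp,ptsry] add [udvxk,gxo,dzld] -> 9 lines: zogqm rxgu sdlj udvxk gxo dzld nqkby bahc lkuj
Hunk 2: at line 4 remove [dzld,nqkby] add [yki] -> 8 lines: zogqm rxgu sdlj udvxk gxo yki bahc lkuj
Hunk 3: at line 4 remove [gxo,yki,bahc] add [pyg,hsxnk] -> 7 lines: zogqm rxgu sdlj udvxk pyg hsxnk lkuj
Hunk 4: at line 2 remove [sdlj,udvxk] add [vjli,kklhh] -> 7 lines: zogqm rxgu vjli kklhh pyg hsxnk lkuj
Hunk 5: at line 1 remove [rxgu] add [oyml,lysxe,sebu] -> 9 lines: zogqm oyml lysxe sebu vjli kklhh pyg hsxnk lkuj
Hunk 6: at line 4 remove [vjli,kklhh,pyg] add [nrgt,dzw] -> 8 lines: zogqm oyml lysxe sebu nrgt dzw hsxnk lkuj
Final line 4: sebu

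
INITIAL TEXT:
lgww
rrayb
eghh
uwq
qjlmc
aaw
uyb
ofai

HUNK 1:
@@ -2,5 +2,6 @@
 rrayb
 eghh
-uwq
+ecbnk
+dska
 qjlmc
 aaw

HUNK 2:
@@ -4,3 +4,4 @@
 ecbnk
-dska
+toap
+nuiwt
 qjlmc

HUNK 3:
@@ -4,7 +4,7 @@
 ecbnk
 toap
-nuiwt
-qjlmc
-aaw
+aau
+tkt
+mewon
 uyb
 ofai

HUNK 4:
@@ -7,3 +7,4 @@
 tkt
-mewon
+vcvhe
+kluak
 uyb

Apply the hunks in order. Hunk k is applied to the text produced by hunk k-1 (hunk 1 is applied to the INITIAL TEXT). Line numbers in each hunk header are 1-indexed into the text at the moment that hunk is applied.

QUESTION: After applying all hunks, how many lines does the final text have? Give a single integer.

Answer: 11

Derivation:
Hunk 1: at line 2 remove [uwq] add [ecbnk,dska] -> 9 lines: lgww rrayb eghh ecbnk dska qjlmc aaw uyb ofai
Hunk 2: at line 4 remove [dska] add [toap,nuiwt] -> 10 lines: lgww rrayb eghh ecbnk toap nuiwt qjlmc aaw uyb ofai
Hunk 3: at line 4 remove [nuiwt,qjlmc,aaw] add [aau,tkt,mewon] -> 10 lines: lgww rrayb eghh ecbnk toap aau tkt mewon uyb ofai
Hunk 4: at line 7 remove [mewon] add [vcvhe,kluak] -> 11 lines: lgww rrayb eghh ecbnk toap aau tkt vcvhe kluak uyb ofai
Final line count: 11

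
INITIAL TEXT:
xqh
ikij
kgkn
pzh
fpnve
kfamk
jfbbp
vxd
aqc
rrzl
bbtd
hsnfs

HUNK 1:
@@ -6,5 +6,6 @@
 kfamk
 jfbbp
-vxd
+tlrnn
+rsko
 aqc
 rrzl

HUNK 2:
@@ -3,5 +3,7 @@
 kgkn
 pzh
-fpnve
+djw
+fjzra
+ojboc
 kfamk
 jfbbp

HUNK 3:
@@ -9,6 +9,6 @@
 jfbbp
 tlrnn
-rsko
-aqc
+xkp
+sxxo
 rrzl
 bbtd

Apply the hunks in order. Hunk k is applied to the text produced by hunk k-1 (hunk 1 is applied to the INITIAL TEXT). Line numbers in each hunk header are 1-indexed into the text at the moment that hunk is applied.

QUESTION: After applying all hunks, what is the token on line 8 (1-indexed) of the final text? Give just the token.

Answer: kfamk

Derivation:
Hunk 1: at line 6 remove [vxd] add [tlrnn,rsko] -> 13 lines: xqh ikij kgkn pzh fpnve kfamk jfbbp tlrnn rsko aqc rrzl bbtd hsnfs
Hunk 2: at line 3 remove [fpnve] add [djw,fjzra,ojboc] -> 15 lines: xqh ikij kgkn pzh djw fjzra ojboc kfamk jfbbp tlrnn rsko aqc rrzl bbtd hsnfs
Hunk 3: at line 9 remove [rsko,aqc] add [xkp,sxxo] -> 15 lines: xqh ikij kgkn pzh djw fjzra ojboc kfamk jfbbp tlrnn xkp sxxo rrzl bbtd hsnfs
Final line 8: kfamk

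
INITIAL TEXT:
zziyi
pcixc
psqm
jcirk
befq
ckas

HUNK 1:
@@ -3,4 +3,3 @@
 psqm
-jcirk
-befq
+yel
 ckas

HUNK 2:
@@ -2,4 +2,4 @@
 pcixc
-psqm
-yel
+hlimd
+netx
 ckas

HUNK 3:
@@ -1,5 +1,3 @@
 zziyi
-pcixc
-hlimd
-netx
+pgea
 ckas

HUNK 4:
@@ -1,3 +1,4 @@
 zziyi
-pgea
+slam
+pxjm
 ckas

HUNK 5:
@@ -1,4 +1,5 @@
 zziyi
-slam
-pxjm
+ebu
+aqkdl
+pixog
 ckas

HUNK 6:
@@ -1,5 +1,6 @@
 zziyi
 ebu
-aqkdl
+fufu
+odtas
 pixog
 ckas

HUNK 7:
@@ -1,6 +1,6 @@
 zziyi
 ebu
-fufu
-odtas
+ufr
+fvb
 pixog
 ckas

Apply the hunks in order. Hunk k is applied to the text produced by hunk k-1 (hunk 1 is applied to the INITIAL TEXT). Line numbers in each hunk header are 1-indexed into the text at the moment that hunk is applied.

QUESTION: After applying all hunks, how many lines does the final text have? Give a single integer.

Answer: 6

Derivation:
Hunk 1: at line 3 remove [jcirk,befq] add [yel] -> 5 lines: zziyi pcixc psqm yel ckas
Hunk 2: at line 2 remove [psqm,yel] add [hlimd,netx] -> 5 lines: zziyi pcixc hlimd netx ckas
Hunk 3: at line 1 remove [pcixc,hlimd,netx] add [pgea] -> 3 lines: zziyi pgea ckas
Hunk 4: at line 1 remove [pgea] add [slam,pxjm] -> 4 lines: zziyi slam pxjm ckas
Hunk 5: at line 1 remove [slam,pxjm] add [ebu,aqkdl,pixog] -> 5 lines: zziyi ebu aqkdl pixog ckas
Hunk 6: at line 1 remove [aqkdl] add [fufu,odtas] -> 6 lines: zziyi ebu fufu odtas pixog ckas
Hunk 7: at line 1 remove [fufu,odtas] add [ufr,fvb] -> 6 lines: zziyi ebu ufr fvb pixog ckas
Final line count: 6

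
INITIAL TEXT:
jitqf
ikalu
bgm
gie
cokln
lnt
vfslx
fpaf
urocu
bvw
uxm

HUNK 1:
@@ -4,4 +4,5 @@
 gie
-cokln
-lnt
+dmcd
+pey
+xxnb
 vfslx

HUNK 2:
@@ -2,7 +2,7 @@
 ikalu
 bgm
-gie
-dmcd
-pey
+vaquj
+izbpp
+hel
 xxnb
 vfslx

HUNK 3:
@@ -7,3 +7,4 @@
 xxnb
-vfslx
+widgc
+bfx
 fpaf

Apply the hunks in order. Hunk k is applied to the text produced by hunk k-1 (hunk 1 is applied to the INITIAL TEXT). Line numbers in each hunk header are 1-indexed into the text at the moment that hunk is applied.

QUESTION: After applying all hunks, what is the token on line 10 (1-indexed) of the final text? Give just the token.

Answer: fpaf

Derivation:
Hunk 1: at line 4 remove [cokln,lnt] add [dmcd,pey,xxnb] -> 12 lines: jitqf ikalu bgm gie dmcd pey xxnb vfslx fpaf urocu bvw uxm
Hunk 2: at line 2 remove [gie,dmcd,pey] add [vaquj,izbpp,hel] -> 12 lines: jitqf ikalu bgm vaquj izbpp hel xxnb vfslx fpaf urocu bvw uxm
Hunk 3: at line 7 remove [vfslx] add [widgc,bfx] -> 13 lines: jitqf ikalu bgm vaquj izbpp hel xxnb widgc bfx fpaf urocu bvw uxm
Final line 10: fpaf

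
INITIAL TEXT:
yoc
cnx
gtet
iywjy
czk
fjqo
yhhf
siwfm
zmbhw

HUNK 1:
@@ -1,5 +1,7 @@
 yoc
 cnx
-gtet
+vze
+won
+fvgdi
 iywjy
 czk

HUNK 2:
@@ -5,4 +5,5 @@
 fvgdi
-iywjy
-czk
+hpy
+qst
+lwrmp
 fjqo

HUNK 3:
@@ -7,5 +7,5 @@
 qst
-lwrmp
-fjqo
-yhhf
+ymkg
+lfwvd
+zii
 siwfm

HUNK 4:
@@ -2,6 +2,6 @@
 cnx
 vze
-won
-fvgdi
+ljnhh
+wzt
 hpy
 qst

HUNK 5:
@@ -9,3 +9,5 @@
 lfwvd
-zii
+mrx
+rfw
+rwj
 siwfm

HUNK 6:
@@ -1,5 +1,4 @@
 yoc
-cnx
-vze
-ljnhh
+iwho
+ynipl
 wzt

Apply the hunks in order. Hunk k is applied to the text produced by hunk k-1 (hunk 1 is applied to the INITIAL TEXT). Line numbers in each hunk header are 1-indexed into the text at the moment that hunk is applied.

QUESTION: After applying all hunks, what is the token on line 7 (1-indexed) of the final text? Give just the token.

Answer: ymkg

Derivation:
Hunk 1: at line 1 remove [gtet] add [vze,won,fvgdi] -> 11 lines: yoc cnx vze won fvgdi iywjy czk fjqo yhhf siwfm zmbhw
Hunk 2: at line 5 remove [iywjy,czk] add [hpy,qst,lwrmp] -> 12 lines: yoc cnx vze won fvgdi hpy qst lwrmp fjqo yhhf siwfm zmbhw
Hunk 3: at line 7 remove [lwrmp,fjqo,yhhf] add [ymkg,lfwvd,zii] -> 12 lines: yoc cnx vze won fvgdi hpy qst ymkg lfwvd zii siwfm zmbhw
Hunk 4: at line 2 remove [won,fvgdi] add [ljnhh,wzt] -> 12 lines: yoc cnx vze ljnhh wzt hpy qst ymkg lfwvd zii siwfm zmbhw
Hunk 5: at line 9 remove [zii] add [mrx,rfw,rwj] -> 14 lines: yoc cnx vze ljnhh wzt hpy qst ymkg lfwvd mrx rfw rwj siwfm zmbhw
Hunk 6: at line 1 remove [cnx,vze,ljnhh] add [iwho,ynipl] -> 13 lines: yoc iwho ynipl wzt hpy qst ymkg lfwvd mrx rfw rwj siwfm zmbhw
Final line 7: ymkg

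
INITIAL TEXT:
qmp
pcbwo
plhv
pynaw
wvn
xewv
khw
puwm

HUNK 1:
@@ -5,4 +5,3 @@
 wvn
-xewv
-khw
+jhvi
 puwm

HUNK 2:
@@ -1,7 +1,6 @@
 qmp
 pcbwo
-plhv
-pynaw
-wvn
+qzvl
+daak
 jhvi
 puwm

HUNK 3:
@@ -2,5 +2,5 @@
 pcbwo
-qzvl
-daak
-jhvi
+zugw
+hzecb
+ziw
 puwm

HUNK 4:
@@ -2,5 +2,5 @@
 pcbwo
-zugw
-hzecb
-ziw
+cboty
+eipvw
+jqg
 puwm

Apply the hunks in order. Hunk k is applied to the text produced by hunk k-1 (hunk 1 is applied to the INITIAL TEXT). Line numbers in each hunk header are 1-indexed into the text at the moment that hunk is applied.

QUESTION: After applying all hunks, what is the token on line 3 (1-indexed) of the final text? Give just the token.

Answer: cboty

Derivation:
Hunk 1: at line 5 remove [xewv,khw] add [jhvi] -> 7 lines: qmp pcbwo plhv pynaw wvn jhvi puwm
Hunk 2: at line 1 remove [plhv,pynaw,wvn] add [qzvl,daak] -> 6 lines: qmp pcbwo qzvl daak jhvi puwm
Hunk 3: at line 2 remove [qzvl,daak,jhvi] add [zugw,hzecb,ziw] -> 6 lines: qmp pcbwo zugw hzecb ziw puwm
Hunk 4: at line 2 remove [zugw,hzecb,ziw] add [cboty,eipvw,jqg] -> 6 lines: qmp pcbwo cboty eipvw jqg puwm
Final line 3: cboty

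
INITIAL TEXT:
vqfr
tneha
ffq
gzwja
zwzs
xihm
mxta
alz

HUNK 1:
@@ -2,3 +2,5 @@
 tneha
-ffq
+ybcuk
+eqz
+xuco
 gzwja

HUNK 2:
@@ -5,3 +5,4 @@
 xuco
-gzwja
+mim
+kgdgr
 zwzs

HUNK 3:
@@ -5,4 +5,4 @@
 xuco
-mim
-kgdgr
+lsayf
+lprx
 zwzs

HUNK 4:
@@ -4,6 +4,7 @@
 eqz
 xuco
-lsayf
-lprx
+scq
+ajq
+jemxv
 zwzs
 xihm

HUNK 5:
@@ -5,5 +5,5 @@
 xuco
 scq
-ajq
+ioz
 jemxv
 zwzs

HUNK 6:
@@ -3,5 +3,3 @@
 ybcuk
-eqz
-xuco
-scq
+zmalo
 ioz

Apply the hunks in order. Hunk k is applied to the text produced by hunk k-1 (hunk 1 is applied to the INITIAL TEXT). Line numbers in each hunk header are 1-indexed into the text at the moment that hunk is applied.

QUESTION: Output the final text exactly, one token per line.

Hunk 1: at line 2 remove [ffq] add [ybcuk,eqz,xuco] -> 10 lines: vqfr tneha ybcuk eqz xuco gzwja zwzs xihm mxta alz
Hunk 2: at line 5 remove [gzwja] add [mim,kgdgr] -> 11 lines: vqfr tneha ybcuk eqz xuco mim kgdgr zwzs xihm mxta alz
Hunk 3: at line 5 remove [mim,kgdgr] add [lsayf,lprx] -> 11 lines: vqfr tneha ybcuk eqz xuco lsayf lprx zwzs xihm mxta alz
Hunk 4: at line 4 remove [lsayf,lprx] add [scq,ajq,jemxv] -> 12 lines: vqfr tneha ybcuk eqz xuco scq ajq jemxv zwzs xihm mxta alz
Hunk 5: at line 5 remove [ajq] add [ioz] -> 12 lines: vqfr tneha ybcuk eqz xuco scq ioz jemxv zwzs xihm mxta alz
Hunk 6: at line 3 remove [eqz,xuco,scq] add [zmalo] -> 10 lines: vqfr tneha ybcuk zmalo ioz jemxv zwzs xihm mxta alz

Answer: vqfr
tneha
ybcuk
zmalo
ioz
jemxv
zwzs
xihm
mxta
alz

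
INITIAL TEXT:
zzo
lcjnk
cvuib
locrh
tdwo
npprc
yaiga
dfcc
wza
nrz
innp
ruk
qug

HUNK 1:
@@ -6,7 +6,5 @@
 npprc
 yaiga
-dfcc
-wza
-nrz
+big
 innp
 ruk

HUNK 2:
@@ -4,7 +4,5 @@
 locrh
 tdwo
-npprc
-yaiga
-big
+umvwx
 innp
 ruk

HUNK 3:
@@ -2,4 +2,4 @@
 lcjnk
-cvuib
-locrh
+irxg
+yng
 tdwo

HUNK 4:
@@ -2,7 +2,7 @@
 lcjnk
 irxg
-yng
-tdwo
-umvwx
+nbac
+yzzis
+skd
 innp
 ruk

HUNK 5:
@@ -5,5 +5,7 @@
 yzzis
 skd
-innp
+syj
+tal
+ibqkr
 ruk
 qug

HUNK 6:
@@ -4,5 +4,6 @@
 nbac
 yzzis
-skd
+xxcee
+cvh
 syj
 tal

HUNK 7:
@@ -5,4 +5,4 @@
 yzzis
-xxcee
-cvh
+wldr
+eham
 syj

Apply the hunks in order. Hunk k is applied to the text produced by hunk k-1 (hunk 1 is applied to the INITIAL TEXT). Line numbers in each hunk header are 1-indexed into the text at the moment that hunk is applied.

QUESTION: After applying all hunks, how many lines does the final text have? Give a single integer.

Answer: 12

Derivation:
Hunk 1: at line 6 remove [dfcc,wza,nrz] add [big] -> 11 lines: zzo lcjnk cvuib locrh tdwo npprc yaiga big innp ruk qug
Hunk 2: at line 4 remove [npprc,yaiga,big] add [umvwx] -> 9 lines: zzo lcjnk cvuib locrh tdwo umvwx innp ruk qug
Hunk 3: at line 2 remove [cvuib,locrh] add [irxg,yng] -> 9 lines: zzo lcjnk irxg yng tdwo umvwx innp ruk qug
Hunk 4: at line 2 remove [yng,tdwo,umvwx] add [nbac,yzzis,skd] -> 9 lines: zzo lcjnk irxg nbac yzzis skd innp ruk qug
Hunk 5: at line 5 remove [innp] add [syj,tal,ibqkr] -> 11 lines: zzo lcjnk irxg nbac yzzis skd syj tal ibqkr ruk qug
Hunk 6: at line 4 remove [skd] add [xxcee,cvh] -> 12 lines: zzo lcjnk irxg nbac yzzis xxcee cvh syj tal ibqkr ruk qug
Hunk 7: at line 5 remove [xxcee,cvh] add [wldr,eham] -> 12 lines: zzo lcjnk irxg nbac yzzis wldr eham syj tal ibqkr ruk qug
Final line count: 12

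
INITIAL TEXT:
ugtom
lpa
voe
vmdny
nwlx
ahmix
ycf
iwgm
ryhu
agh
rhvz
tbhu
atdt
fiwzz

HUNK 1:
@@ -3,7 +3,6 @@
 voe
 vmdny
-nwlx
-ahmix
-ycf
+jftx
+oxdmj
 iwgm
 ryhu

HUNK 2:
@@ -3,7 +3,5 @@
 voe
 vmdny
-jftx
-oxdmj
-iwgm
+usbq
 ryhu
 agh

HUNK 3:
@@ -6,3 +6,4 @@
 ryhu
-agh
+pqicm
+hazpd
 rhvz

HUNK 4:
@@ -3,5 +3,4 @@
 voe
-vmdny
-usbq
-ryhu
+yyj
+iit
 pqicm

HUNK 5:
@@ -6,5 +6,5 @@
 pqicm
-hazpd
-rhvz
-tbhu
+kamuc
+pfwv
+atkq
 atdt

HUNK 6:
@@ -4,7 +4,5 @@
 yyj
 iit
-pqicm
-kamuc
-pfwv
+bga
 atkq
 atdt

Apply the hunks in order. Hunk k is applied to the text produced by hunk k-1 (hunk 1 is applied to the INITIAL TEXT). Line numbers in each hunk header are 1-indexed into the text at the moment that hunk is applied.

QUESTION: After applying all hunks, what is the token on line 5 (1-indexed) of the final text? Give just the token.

Hunk 1: at line 3 remove [nwlx,ahmix,ycf] add [jftx,oxdmj] -> 13 lines: ugtom lpa voe vmdny jftx oxdmj iwgm ryhu agh rhvz tbhu atdt fiwzz
Hunk 2: at line 3 remove [jftx,oxdmj,iwgm] add [usbq] -> 11 lines: ugtom lpa voe vmdny usbq ryhu agh rhvz tbhu atdt fiwzz
Hunk 3: at line 6 remove [agh] add [pqicm,hazpd] -> 12 lines: ugtom lpa voe vmdny usbq ryhu pqicm hazpd rhvz tbhu atdt fiwzz
Hunk 4: at line 3 remove [vmdny,usbq,ryhu] add [yyj,iit] -> 11 lines: ugtom lpa voe yyj iit pqicm hazpd rhvz tbhu atdt fiwzz
Hunk 5: at line 6 remove [hazpd,rhvz,tbhu] add [kamuc,pfwv,atkq] -> 11 lines: ugtom lpa voe yyj iit pqicm kamuc pfwv atkq atdt fiwzz
Hunk 6: at line 4 remove [pqicm,kamuc,pfwv] add [bga] -> 9 lines: ugtom lpa voe yyj iit bga atkq atdt fiwzz
Final line 5: iit

Answer: iit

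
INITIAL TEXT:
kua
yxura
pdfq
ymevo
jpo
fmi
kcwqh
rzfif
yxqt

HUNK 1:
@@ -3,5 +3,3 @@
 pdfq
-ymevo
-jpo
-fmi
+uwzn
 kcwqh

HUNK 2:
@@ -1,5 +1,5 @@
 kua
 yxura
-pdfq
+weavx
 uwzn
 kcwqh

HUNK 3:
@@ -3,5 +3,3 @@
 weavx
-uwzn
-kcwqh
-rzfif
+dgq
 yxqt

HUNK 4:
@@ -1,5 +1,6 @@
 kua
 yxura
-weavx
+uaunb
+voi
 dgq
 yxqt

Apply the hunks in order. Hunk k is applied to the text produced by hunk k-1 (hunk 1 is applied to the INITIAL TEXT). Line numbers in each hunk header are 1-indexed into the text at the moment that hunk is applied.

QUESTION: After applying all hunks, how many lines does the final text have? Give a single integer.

Hunk 1: at line 3 remove [ymevo,jpo,fmi] add [uwzn] -> 7 lines: kua yxura pdfq uwzn kcwqh rzfif yxqt
Hunk 2: at line 1 remove [pdfq] add [weavx] -> 7 lines: kua yxura weavx uwzn kcwqh rzfif yxqt
Hunk 3: at line 3 remove [uwzn,kcwqh,rzfif] add [dgq] -> 5 lines: kua yxura weavx dgq yxqt
Hunk 4: at line 1 remove [weavx] add [uaunb,voi] -> 6 lines: kua yxura uaunb voi dgq yxqt
Final line count: 6

Answer: 6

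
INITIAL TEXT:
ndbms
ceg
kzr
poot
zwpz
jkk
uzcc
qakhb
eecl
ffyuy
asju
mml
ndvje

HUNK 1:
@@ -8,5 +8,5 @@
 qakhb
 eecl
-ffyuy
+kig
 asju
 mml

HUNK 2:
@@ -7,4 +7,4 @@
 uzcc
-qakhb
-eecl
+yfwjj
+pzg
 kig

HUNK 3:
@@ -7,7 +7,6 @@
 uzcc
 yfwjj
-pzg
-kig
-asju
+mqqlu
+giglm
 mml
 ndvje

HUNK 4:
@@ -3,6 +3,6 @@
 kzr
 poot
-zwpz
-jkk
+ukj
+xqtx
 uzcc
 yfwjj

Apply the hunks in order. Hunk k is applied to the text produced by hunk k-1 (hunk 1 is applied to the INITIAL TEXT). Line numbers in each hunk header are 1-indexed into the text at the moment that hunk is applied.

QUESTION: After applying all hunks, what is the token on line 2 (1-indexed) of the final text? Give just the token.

Answer: ceg

Derivation:
Hunk 1: at line 8 remove [ffyuy] add [kig] -> 13 lines: ndbms ceg kzr poot zwpz jkk uzcc qakhb eecl kig asju mml ndvje
Hunk 2: at line 7 remove [qakhb,eecl] add [yfwjj,pzg] -> 13 lines: ndbms ceg kzr poot zwpz jkk uzcc yfwjj pzg kig asju mml ndvje
Hunk 3: at line 7 remove [pzg,kig,asju] add [mqqlu,giglm] -> 12 lines: ndbms ceg kzr poot zwpz jkk uzcc yfwjj mqqlu giglm mml ndvje
Hunk 4: at line 3 remove [zwpz,jkk] add [ukj,xqtx] -> 12 lines: ndbms ceg kzr poot ukj xqtx uzcc yfwjj mqqlu giglm mml ndvje
Final line 2: ceg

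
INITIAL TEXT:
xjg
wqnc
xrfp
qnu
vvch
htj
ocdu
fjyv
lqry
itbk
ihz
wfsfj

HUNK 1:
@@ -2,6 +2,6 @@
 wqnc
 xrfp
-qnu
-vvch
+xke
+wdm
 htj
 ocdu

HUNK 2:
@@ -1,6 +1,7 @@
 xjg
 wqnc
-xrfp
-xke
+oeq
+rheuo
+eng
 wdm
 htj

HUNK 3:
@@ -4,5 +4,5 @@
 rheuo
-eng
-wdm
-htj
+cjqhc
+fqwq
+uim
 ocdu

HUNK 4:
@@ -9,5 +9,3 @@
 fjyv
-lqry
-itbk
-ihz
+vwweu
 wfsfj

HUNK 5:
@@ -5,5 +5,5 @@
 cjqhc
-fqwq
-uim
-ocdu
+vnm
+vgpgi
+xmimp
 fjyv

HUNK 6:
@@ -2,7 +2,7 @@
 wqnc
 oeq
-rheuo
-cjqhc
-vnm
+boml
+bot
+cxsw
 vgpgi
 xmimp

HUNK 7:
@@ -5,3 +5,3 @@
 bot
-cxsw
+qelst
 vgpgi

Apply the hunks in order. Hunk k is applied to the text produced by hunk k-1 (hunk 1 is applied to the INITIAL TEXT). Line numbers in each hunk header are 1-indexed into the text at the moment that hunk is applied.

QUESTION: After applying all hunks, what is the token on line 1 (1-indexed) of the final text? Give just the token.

Hunk 1: at line 2 remove [qnu,vvch] add [xke,wdm] -> 12 lines: xjg wqnc xrfp xke wdm htj ocdu fjyv lqry itbk ihz wfsfj
Hunk 2: at line 1 remove [xrfp,xke] add [oeq,rheuo,eng] -> 13 lines: xjg wqnc oeq rheuo eng wdm htj ocdu fjyv lqry itbk ihz wfsfj
Hunk 3: at line 4 remove [eng,wdm,htj] add [cjqhc,fqwq,uim] -> 13 lines: xjg wqnc oeq rheuo cjqhc fqwq uim ocdu fjyv lqry itbk ihz wfsfj
Hunk 4: at line 9 remove [lqry,itbk,ihz] add [vwweu] -> 11 lines: xjg wqnc oeq rheuo cjqhc fqwq uim ocdu fjyv vwweu wfsfj
Hunk 5: at line 5 remove [fqwq,uim,ocdu] add [vnm,vgpgi,xmimp] -> 11 lines: xjg wqnc oeq rheuo cjqhc vnm vgpgi xmimp fjyv vwweu wfsfj
Hunk 6: at line 2 remove [rheuo,cjqhc,vnm] add [boml,bot,cxsw] -> 11 lines: xjg wqnc oeq boml bot cxsw vgpgi xmimp fjyv vwweu wfsfj
Hunk 7: at line 5 remove [cxsw] add [qelst] -> 11 lines: xjg wqnc oeq boml bot qelst vgpgi xmimp fjyv vwweu wfsfj
Final line 1: xjg

Answer: xjg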